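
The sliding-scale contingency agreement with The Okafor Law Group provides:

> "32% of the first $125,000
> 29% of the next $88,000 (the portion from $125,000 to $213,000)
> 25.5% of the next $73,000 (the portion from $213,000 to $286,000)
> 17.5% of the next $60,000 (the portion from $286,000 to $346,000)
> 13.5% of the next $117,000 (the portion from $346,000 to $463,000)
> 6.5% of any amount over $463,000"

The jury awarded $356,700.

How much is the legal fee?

$96,079.50

First $125,000 at 32% = $40,000.00
Next $88,000 at 29% = $25,520.00
Next $73,000 at 25.5% = $18,615.00
Next $60,000 at 17.5% = $10,500.00
Remaining $10,700 at 13.5% = $1,444.50
Fee: $40,000.00 + $25,520.00 + $18,615.00 + $10,500.00 + $1,444.50 = $96,079.50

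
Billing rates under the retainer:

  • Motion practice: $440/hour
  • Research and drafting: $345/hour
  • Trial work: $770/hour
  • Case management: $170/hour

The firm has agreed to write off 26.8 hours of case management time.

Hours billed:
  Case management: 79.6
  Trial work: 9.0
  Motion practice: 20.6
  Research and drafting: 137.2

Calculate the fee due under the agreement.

Motion practice: 20.6 × $440 = $9,064.00
Research and drafting: 137.2 × $345 = $47,334.00
Trial work: 9.0 × $770 = $6,930.00
Case management: 79.6 × $170 = $13,532.00
Subtotal: $76,860.00
Write-off: 26.8 × $170 = $4,556.00
Total: $76,860.00 − $4,556.00 = $72,304.00

$72,304.00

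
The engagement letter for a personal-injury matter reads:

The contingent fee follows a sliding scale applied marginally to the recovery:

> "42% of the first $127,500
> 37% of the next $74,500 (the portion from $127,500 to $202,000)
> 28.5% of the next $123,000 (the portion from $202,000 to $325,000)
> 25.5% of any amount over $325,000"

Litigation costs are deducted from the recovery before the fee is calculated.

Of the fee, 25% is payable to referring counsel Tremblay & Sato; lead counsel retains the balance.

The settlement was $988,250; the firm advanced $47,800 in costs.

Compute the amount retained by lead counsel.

$204,832.31

Fee base (net of costs): $988,250 − $47,800 = $940,450
First $127,500 at 42% = $53,550.00
Next $74,500 at 37% = $27,565.00
Next $123,000 at 28.5% = $35,055.00
Remaining $615,450 at 25.5% = $156,939.75
Fee: $53,550.00 + $27,565.00 + $35,055.00 + $156,939.75 = $273,109.75
Referral share: 25% of $273,109.75 = $68,277.44; lead counsel retains $273,109.75 − $68,277.44 = $204,832.31.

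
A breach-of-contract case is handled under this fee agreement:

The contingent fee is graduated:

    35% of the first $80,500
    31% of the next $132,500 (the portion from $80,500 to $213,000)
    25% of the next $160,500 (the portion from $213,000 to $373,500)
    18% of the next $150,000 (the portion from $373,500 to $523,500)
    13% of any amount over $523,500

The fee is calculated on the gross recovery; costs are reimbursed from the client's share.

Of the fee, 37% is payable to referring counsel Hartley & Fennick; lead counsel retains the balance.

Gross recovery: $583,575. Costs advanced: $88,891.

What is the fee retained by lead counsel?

Fee base is the gross recovery, $583,575; costs are reimbursed separately.
First $80,500 at 35% = $28,175.00
Next $132,500 at 31% = $41,075.00
Next $160,500 at 25% = $40,125.00
Next $150,000 at 18% = $27,000.00
Remaining $60,075 at 13% = $7,809.75
Fee: $28,175.00 + $41,075.00 + $40,125.00 + $27,000.00 + $7,809.75 = $144,184.75
Referral share: 37% of $144,184.75 = $53,348.36; lead counsel retains $144,184.75 − $53,348.36 = $90,836.39.

$90,836.39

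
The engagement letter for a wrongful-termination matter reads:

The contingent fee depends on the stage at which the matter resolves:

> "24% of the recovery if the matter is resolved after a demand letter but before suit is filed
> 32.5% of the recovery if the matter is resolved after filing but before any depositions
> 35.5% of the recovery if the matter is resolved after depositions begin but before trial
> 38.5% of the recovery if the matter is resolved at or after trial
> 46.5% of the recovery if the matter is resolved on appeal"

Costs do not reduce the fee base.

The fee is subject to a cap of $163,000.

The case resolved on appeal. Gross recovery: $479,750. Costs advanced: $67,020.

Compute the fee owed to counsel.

$163,000.00

Fee base is the gross recovery, $479,750; costs are reimbursed separately.
The matter resolved on appeal, so the 46.5% rate applies.
$479,750 × 46.5% = $223,083.75
$223,083.75 exceeds the $163,000 cap, so the fee is capped at $163,000.00.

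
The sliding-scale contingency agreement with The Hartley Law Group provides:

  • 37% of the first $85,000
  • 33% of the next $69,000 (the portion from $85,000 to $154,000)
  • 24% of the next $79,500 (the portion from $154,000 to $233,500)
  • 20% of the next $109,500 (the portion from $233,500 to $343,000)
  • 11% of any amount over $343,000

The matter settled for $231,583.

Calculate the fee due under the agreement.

$72,839.92

First $85,000 at 37% = $31,450.00
Next $69,000 at 33% = $22,770.00
Remaining $77,583 at 24% = $18,619.92
Fee: $31,450.00 + $22,770.00 + $18,619.92 = $72,839.92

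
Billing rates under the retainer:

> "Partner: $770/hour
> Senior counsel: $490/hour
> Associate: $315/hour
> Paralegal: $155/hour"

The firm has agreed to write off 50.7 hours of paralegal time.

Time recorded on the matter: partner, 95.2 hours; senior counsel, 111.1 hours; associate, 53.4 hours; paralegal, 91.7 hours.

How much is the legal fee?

Partner: 95.2 × $770 = $73,304.00
Senior counsel: 111.1 × $490 = $54,439.00
Associate: 53.4 × $315 = $16,821.00
Paralegal: 91.7 × $155 = $14,213.50
Subtotal: $158,777.50
Write-off: 50.7 × $155 = $7,858.50
Total: $158,777.50 − $7,858.50 = $150,919.00

$150,919.00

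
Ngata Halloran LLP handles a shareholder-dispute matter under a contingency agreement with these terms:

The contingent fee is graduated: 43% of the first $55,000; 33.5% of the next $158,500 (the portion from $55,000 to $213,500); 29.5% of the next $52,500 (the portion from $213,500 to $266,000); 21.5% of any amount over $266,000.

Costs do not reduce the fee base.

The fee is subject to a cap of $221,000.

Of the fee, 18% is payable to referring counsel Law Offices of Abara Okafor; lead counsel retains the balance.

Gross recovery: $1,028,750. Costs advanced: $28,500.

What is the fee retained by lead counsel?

$181,220.00

Fee base is the gross recovery, $1,028,750; costs are reimbursed separately.
First $55,000 at 43% = $23,650.00
Next $158,500 at 33.5% = $53,097.50
Next $52,500 at 29.5% = $15,487.50
Remaining $762,750 at 21.5% = $163,991.25
Fee: $23,650.00 + $53,097.50 + $15,487.50 + $163,991.25 = $256,226.25
$256,226.25 exceeds the $221,000 cap, so the fee is capped at $221,000.00.
Referral share: 18% of $221,000.00 = $39,780.00; lead counsel retains $221,000.00 − $39,780.00 = $181,220.00.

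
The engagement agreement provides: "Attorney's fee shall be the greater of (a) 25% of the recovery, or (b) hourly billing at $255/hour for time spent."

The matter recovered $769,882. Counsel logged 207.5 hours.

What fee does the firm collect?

(a) 25% of $769,882 = $192,470.50
(b) 207.5 × $255 = $52,912.50
The greater is (a): $192,470.50.

$192,470.50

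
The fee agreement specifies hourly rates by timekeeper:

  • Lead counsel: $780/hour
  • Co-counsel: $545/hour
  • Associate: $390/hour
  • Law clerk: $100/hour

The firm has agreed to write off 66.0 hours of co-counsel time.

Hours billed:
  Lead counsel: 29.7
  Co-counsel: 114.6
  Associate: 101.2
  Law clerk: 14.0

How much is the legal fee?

Lead counsel: 29.7 × $780 = $23,166.00
Co-counsel: 114.6 × $545 = $62,457.00
Associate: 101.2 × $390 = $39,468.00
Law clerk: 14.0 × $100 = $1,400.00
Subtotal: $126,491.00
Write-off: 66.0 × $545 = $35,970.00
Total: $126,491.00 − $35,970.00 = $90,521.00

$90,521.00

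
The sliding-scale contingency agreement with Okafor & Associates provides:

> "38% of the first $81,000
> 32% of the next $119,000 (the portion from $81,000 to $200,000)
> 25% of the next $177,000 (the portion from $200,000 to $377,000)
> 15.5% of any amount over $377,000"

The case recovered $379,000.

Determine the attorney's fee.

First $81,000 at 38% = $30,780.00
Next $119,000 at 32% = $38,080.00
Next $177,000 at 25% = $44,250.00
Remaining $2,000 at 15.5% = $310.00
Fee: $30,780.00 + $38,080.00 + $44,250.00 + $310.00 = $113,420.00

$113,420.00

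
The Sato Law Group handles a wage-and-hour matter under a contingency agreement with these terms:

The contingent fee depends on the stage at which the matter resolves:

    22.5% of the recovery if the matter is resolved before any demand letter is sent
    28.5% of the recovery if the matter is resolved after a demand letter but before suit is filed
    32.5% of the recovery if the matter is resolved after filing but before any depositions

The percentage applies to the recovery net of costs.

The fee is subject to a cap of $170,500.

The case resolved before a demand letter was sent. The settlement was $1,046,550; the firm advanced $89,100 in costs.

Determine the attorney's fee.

Fee base (net of costs): $1,046,550 − $89,100 = $957,450
The matter resolved before a demand letter was sent, so the 22.5% rate applies.
$957,450 × 22.5% = $215,426.25
$215,426.25 exceeds the $170,500 cap, so the fee is capped at $170,500.00.

$170,500.00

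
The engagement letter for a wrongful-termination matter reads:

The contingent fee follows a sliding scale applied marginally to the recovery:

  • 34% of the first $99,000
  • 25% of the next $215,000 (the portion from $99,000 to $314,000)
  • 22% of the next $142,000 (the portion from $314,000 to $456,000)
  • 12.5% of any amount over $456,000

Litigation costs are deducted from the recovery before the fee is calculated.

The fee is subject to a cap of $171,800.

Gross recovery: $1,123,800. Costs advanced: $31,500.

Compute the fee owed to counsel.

Fee base (net of costs): $1,123,800 − $31,500 = $1,092,300
First $99,000 at 34% = $33,660.00
Next $215,000 at 25% = $53,750.00
Next $142,000 at 22% = $31,240.00
Remaining $636,300 at 12.5% = $79,537.50
Fee: $33,660.00 + $53,750.00 + $31,240.00 + $79,537.50 = $198,187.50
$198,187.50 exceeds the $171,800 cap, so the fee is capped at $171,800.00.

$171,800.00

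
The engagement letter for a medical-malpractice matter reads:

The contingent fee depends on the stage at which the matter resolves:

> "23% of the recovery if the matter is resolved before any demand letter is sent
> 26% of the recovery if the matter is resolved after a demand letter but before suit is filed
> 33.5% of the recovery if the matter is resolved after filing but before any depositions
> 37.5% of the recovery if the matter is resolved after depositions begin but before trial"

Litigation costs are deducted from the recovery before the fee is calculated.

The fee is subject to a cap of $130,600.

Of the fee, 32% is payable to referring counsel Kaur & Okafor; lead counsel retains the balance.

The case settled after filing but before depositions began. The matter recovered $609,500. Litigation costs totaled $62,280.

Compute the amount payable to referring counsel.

Fee base (net of costs): $609,500 − $62,280 = $547,220
The matter settled after filing but before depositions began, so the 33.5% rate applies.
$547,220 × 33.5% = $183,318.70
$183,318.70 exceeds the $130,600 cap, so the fee is capped at $130,600.00.
Referral share: 32% of $130,600.00 = $41,792.00; lead counsel retains $130,600.00 − $41,792.00 = $88,808.00.

$41,792.00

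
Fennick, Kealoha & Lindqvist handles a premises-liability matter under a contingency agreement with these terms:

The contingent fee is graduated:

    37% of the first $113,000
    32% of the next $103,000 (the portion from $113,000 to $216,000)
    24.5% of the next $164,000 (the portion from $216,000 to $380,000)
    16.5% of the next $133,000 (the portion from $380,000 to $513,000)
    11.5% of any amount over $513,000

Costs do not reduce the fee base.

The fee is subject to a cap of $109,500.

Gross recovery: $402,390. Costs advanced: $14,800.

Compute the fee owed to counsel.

$109,500.00

Fee base is the gross recovery, $402,390; costs are reimbursed separately.
First $113,000 at 37% = $41,810.00
Next $103,000 at 32% = $32,960.00
Next $164,000 at 24.5% = $40,180.00
Remaining $22,390 at 16.5% = $3,694.35
Fee: $41,810.00 + $32,960.00 + $40,180.00 + $3,694.35 = $118,644.35
$118,644.35 exceeds the $109,500 cap, so the fee is capped at $109,500.00.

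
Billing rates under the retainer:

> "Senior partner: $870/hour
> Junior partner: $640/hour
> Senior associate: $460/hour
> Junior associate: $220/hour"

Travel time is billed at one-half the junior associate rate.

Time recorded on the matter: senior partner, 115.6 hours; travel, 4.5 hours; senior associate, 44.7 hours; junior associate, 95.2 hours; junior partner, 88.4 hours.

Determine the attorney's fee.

Senior partner: 115.6 × $870 = $100,572.00
Junior partner: 88.4 × $640 = $56,576.00
Senior associate: 44.7 × $460 = $20,562.00
Junior associate: 95.2 × $220 = $20,944.00
Subtotal: $100,572.00 + $56,576.00 + $20,562.00 + $20,944.00 = $198,654.00
Travel: 4.5 × ($220 ÷ 2) = 4.5 × $110.00 = $495.00
Total: $198,654.00 + $495.00 = $199,149.00

$199,149.00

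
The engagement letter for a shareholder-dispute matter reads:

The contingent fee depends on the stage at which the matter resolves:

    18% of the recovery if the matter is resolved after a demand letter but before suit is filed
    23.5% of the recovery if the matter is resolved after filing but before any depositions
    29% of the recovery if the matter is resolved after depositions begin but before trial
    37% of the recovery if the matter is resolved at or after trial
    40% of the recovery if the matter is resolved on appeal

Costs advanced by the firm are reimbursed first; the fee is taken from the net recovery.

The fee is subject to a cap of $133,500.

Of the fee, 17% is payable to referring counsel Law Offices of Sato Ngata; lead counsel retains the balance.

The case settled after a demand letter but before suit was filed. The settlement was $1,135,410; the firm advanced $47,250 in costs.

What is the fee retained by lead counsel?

$110,805.00

Fee base (net of costs): $1,135,410 − $47,250 = $1,088,160
The matter settled after a demand letter but before suit was filed, so the 18% rate applies.
$1,088,160 × 18% = $195,868.80
$195,868.80 exceeds the $133,500 cap, so the fee is capped at $133,500.00.
Referral share: 17% of $133,500.00 = $22,695.00; lead counsel retains $133,500.00 − $22,695.00 = $110,805.00.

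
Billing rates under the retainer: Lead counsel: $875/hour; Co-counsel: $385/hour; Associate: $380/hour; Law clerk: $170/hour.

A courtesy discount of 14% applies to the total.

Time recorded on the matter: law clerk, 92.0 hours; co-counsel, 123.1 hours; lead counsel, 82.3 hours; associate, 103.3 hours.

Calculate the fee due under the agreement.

$149,898.00

Lead counsel: 82.3 × $875 = $72,012.50
Co-counsel: 123.1 × $385 = $47,393.50
Associate: 103.3 × $380 = $39,254.00
Law clerk: 92.0 × $170 = $15,640.00
Subtotal: $174,300.00
Less 14% discount: −$24,402.00
Total: $174,300.00 − $24,402.00 = $149,898.00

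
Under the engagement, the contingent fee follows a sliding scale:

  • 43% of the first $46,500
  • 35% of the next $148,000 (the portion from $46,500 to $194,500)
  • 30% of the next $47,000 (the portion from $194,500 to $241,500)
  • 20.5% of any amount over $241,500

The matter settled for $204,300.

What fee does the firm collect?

$74,735.00

First $46,500 at 43% = $19,995.00
Next $148,000 at 35% = $51,800.00
Remaining $9,800 at 30% = $2,940.00
Fee: $19,995.00 + $51,800.00 + $2,940.00 = $74,735.00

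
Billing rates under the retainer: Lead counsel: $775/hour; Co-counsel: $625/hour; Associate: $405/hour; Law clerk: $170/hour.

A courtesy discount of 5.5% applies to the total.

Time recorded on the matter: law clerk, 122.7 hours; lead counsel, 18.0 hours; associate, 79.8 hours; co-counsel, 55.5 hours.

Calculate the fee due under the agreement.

Lead counsel: 18.0 × $775 = $13,950.00
Co-counsel: 55.5 × $625 = $34,687.50
Associate: 79.8 × $405 = $32,319.00
Law clerk: 122.7 × $170 = $20,859.00
Subtotal: $101,815.50
Less 5.5% discount: −$5,599.85
Total: $101,815.50 − $5,599.85 = $96,215.65

$96,215.65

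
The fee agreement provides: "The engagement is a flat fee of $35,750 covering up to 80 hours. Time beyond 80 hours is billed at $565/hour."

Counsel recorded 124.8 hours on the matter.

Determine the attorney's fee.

Flat fee: $35,750.00
Excess hours: 124.8 − 80 = 44.8
Overrun: 44.8 × $565 = $25,312.00
Total: $35,750.00 + $25,312.00 = $61,062.00

$61,062.00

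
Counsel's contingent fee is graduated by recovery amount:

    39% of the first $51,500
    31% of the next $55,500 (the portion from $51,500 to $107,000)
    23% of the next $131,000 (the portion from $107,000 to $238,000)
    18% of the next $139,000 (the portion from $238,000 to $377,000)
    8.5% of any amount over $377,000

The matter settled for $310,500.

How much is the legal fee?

First $51,500 at 39% = $20,085.00
Next $55,500 at 31% = $17,205.00
Next $131,000 at 23% = $30,130.00
Remaining $72,500 at 18% = $13,050.00
Fee: $20,085.00 + $17,205.00 + $30,130.00 + $13,050.00 = $80,470.00

$80,470.00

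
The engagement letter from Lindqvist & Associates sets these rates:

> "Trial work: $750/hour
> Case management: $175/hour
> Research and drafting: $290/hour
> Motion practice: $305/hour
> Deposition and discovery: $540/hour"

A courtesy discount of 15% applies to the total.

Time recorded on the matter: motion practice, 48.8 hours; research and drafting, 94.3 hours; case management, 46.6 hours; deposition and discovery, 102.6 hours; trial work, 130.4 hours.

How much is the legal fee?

Trial work: 130.4 × $750 = $97,800.00
Case management: 46.6 × $175 = $8,155.00
Research and drafting: 94.3 × $290 = $27,347.00
Motion practice: 48.8 × $305 = $14,884.00
Deposition and discovery: 102.6 × $540 = $55,404.00
Subtotal: $203,590.00
Less 15% discount: −$30,538.50
Total: $203,590.00 − $30,538.50 = $173,051.50

$173,051.50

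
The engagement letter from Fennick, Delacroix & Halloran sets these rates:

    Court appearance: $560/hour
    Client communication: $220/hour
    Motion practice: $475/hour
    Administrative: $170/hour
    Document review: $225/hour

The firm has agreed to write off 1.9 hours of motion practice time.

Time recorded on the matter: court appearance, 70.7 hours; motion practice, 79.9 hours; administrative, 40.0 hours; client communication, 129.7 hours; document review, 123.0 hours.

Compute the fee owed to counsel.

Court appearance: 70.7 × $560 = $39,592.00
Client communication: 129.7 × $220 = $28,534.00
Motion practice: 79.9 × $475 = $37,952.50
Administrative: 40.0 × $170 = $6,800.00
Document review: 123.0 × $225 = $27,675.00
Subtotal: $140,553.50
Write-off: 1.9 × $475 = $902.50
Total: $140,553.50 − $902.50 = $139,651.00

$139,651.00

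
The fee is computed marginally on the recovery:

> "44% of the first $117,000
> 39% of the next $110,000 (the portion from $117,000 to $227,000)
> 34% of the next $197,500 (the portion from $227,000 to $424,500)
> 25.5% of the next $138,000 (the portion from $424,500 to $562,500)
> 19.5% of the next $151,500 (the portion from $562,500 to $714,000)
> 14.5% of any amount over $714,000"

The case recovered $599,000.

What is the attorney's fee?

$203,837.50

First $117,000 at 44% = $51,480.00
Next $110,000 at 39% = $42,900.00
Next $197,500 at 34% = $67,150.00
Next $138,000 at 25.5% = $35,190.00
Remaining $36,500 at 19.5% = $7,117.50
Fee: $51,480.00 + $42,900.00 + $67,150.00 + $35,190.00 + $7,117.50 = $203,837.50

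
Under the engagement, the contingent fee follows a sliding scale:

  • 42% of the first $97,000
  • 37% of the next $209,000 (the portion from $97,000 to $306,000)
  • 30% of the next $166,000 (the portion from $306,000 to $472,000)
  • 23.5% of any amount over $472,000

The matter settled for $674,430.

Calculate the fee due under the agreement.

$215,441.05

First $97,000 at 42% = $40,740.00
Next $209,000 at 37% = $77,330.00
Next $166,000 at 30% = $49,800.00
Remaining $202,430 at 23.5% = $47,571.05
Fee: $40,740.00 + $77,330.00 + $49,800.00 + $47,571.05 = $215,441.05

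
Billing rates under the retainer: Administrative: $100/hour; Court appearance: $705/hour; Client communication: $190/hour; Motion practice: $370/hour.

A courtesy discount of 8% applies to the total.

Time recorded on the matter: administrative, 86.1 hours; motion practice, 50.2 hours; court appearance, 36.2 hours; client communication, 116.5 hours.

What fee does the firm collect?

$68,852.80

Administrative: 86.1 × $100 = $8,610.00
Court appearance: 36.2 × $705 = $25,521.00
Client communication: 116.5 × $190 = $22,135.00
Motion practice: 50.2 × $370 = $18,574.00
Subtotal: $74,840.00
Less 8% discount: −$5,987.20
Total: $74,840.00 − $5,987.20 = $68,852.80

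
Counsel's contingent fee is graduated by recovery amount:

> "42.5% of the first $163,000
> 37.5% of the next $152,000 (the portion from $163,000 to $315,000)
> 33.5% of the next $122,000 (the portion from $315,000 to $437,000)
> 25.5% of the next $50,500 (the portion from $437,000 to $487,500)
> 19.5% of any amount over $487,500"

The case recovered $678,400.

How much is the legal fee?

$217,248.00

First $163,000 at 42.5% = $69,275.00
Next $152,000 at 37.5% = $57,000.00
Next $122,000 at 33.5% = $40,870.00
Next $50,500 at 25.5% = $12,877.50
Remaining $190,900 at 19.5% = $37,225.50
Fee: $69,275.00 + $57,000.00 + $40,870.00 + $12,877.50 + $37,225.50 = $217,248.00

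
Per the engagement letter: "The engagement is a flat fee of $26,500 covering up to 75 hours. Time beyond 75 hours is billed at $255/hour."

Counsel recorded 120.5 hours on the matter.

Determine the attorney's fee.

$38,102.50

Flat fee: $26,500.00
Excess hours: 120.5 − 75 = 45.5
Overrun: 45.5 × $255 = $11,602.50
Total: $26,500.00 + $11,602.50 = $38,102.50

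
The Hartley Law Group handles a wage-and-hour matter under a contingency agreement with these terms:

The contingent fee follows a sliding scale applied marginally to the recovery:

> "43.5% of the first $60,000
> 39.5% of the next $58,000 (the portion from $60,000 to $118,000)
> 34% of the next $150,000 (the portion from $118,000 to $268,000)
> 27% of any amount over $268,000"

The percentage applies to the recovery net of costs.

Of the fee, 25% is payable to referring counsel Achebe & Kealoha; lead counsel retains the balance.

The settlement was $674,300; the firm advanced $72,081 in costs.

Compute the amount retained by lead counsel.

Fee base (net of costs): $674,300 − $72,081 = $602,219
First $60,000 at 43.5% = $26,100.00
Next $58,000 at 39.5% = $22,910.00
Next $150,000 at 34% = $51,000.00
Remaining $334,219 at 27% = $90,239.13
Fee: $26,100.00 + $22,910.00 + $51,000.00 + $90,239.13 = $190,249.13
Referral share: 25% of $190,249.13 = $47,562.28; lead counsel retains $190,249.13 − $47,562.28 = $142,686.85.

$142,686.85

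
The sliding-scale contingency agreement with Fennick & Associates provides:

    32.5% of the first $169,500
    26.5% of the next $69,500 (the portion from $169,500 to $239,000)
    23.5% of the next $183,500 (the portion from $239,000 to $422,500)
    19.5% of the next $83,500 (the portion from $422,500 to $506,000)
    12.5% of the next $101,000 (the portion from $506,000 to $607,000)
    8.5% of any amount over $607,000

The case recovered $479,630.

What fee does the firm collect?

$127,767.85

First $169,500 at 32.5% = $55,087.50
Next $69,500 at 26.5% = $18,417.50
Next $183,500 at 23.5% = $43,122.50
Remaining $57,130 at 19.5% = $11,140.35
Fee: $55,087.50 + $18,417.50 + $43,122.50 + $11,140.35 = $127,767.85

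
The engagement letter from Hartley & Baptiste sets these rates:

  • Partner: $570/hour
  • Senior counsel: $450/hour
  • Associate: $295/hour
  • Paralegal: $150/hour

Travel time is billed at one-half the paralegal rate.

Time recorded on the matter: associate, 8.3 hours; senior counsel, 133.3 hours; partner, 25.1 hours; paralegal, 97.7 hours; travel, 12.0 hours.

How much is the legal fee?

$92,295.50

Partner: 25.1 × $570 = $14,307.00
Senior counsel: 133.3 × $450 = $59,985.00
Associate: 8.3 × $295 = $2,448.50
Paralegal: 97.7 × $150 = $14,655.00
Subtotal: $14,307.00 + $59,985.00 + $2,448.50 + $14,655.00 = $91,395.50
Travel: 12.0 × ($150 ÷ 2) = 12.0 × $75.00 = $900.00
Total: $91,395.50 + $900.00 = $92,295.50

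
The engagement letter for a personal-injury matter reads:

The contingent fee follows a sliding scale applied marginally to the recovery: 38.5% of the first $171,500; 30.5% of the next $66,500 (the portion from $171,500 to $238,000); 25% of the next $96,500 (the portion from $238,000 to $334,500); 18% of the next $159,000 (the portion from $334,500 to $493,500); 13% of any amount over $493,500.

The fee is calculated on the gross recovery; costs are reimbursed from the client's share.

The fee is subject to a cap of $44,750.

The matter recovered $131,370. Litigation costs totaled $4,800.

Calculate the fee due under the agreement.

$44,750.00

Fee base is the gross recovery, $131,370; costs are reimbursed separately.
First $131,370 at 38.5% = $50,577.45
$50,577.45 exceeds the $44,750 cap, so the fee is capped at $44,750.00.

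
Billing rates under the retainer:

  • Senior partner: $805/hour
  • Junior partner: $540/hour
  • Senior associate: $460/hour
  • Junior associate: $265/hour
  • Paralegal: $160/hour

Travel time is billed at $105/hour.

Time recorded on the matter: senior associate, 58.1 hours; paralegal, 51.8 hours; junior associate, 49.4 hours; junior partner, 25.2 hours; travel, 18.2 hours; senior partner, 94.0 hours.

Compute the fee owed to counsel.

Senior partner: 94.0 × $805 = $75,670.00
Junior partner: 25.2 × $540 = $13,608.00
Senior associate: 58.1 × $460 = $26,726.00
Junior associate: 49.4 × $265 = $13,091.00
Paralegal: 51.8 × $160 = $8,288.00
Subtotal: $75,670.00 + $13,608.00 + $26,726.00 + $13,091.00 + $8,288.00 = $137,383.00
Travel: 18.2 × $105 = $1,911.00
Total: $137,383.00 + $1,911.00 = $139,294.00

$139,294.00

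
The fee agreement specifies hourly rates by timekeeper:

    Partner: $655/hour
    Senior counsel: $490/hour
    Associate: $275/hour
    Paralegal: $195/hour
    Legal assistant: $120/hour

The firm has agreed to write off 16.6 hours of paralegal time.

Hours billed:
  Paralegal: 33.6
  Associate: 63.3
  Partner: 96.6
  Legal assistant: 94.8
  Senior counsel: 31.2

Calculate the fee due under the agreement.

Partner: 96.6 × $655 = $63,273.00
Senior counsel: 31.2 × $490 = $15,288.00
Associate: 63.3 × $275 = $17,407.50
Paralegal: 33.6 × $195 = $6,552.00
Legal assistant: 94.8 × $120 = $11,376.00
Subtotal: $113,896.50
Write-off: 16.6 × $195 = $3,237.00
Total: $113,896.50 − $3,237.00 = $110,659.50

$110,659.50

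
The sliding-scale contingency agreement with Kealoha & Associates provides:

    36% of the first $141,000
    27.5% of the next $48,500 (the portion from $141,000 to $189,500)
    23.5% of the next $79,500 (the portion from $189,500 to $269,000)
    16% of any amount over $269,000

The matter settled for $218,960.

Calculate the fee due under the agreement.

First $141,000 at 36% = $50,760.00
Next $48,500 at 27.5% = $13,337.50
Remaining $29,460 at 23.5% = $6,923.10
Fee: $50,760.00 + $13,337.50 + $6,923.10 = $71,020.60

$71,020.60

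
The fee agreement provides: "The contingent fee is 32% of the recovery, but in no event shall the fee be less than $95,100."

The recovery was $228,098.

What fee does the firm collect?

32% of $228,098 = $72,991.36
That is below the $95,100 minimum, so the minimum applies.

$95,100.00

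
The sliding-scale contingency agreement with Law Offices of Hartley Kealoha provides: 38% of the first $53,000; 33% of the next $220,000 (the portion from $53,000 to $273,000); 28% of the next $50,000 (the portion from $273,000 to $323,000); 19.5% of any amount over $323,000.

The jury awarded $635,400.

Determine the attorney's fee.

$167,658.00

First $53,000 at 38% = $20,140.00
Next $220,000 at 33% = $72,600.00
Next $50,000 at 28% = $14,000.00
Remaining $312,400 at 19.5% = $60,918.00
Fee: $20,140.00 + $72,600.00 + $14,000.00 + $60,918.00 = $167,658.00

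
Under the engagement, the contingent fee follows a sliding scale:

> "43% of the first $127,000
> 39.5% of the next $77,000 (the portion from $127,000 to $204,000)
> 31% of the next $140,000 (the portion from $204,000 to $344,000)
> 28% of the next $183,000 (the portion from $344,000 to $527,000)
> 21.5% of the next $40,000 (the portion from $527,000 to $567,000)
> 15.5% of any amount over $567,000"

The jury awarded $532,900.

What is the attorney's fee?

First $127,000 at 43% = $54,610.00
Next $77,000 at 39.5% = $30,415.00
Next $140,000 at 31% = $43,400.00
Next $183,000 at 28% = $51,240.00
Remaining $5,900 at 21.5% = $1,268.50
Fee: $54,610.00 + $30,415.00 + $43,400.00 + $51,240.00 + $1,268.50 = $180,933.50

$180,933.50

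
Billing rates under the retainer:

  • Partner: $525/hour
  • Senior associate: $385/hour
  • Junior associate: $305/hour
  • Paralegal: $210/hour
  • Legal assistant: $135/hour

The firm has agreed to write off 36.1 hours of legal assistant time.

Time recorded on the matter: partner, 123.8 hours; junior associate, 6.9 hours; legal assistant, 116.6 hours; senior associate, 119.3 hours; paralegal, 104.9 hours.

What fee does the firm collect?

Partner: 123.8 × $525 = $64,995.00
Senior associate: 119.3 × $385 = $45,930.50
Junior associate: 6.9 × $305 = $2,104.50
Paralegal: 104.9 × $210 = $22,029.00
Legal assistant: 116.6 × $135 = $15,741.00
Subtotal: $150,800.00
Write-off: 36.1 × $135 = $4,873.50
Total: $150,800.00 − $4,873.50 = $145,926.50

$145,926.50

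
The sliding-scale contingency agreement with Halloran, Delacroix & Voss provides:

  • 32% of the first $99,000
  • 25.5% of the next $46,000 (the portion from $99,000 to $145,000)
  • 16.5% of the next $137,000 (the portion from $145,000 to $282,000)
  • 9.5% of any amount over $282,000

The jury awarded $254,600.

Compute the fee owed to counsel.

First $99,000 at 32% = $31,680.00
Next $46,000 at 25.5% = $11,730.00
Remaining $109,600 at 16.5% = $18,084.00
Fee: $31,680.00 + $11,730.00 + $18,084.00 = $61,494.00

$61,494.00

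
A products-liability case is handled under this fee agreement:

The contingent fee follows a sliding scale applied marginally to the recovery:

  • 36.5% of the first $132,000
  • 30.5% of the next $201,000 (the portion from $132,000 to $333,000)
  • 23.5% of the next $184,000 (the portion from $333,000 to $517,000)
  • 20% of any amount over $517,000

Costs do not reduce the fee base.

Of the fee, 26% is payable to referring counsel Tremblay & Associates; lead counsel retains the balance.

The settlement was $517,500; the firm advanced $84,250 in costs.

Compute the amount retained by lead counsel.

Fee base is the gross recovery, $517,500; costs are reimbursed separately.
First $132,000 at 36.5% = $48,180.00
Next $201,000 at 30.5% = $61,305.00
Next $184,000 at 23.5% = $43,240.00
Remaining $500 at 20% = $100.00
Fee: $48,180.00 + $61,305.00 + $43,240.00 + $100.00 = $152,825.00
Referral share: 26% of $152,825.00 = $39,734.50; lead counsel retains $152,825.00 − $39,734.50 = $113,090.50.

$113,090.50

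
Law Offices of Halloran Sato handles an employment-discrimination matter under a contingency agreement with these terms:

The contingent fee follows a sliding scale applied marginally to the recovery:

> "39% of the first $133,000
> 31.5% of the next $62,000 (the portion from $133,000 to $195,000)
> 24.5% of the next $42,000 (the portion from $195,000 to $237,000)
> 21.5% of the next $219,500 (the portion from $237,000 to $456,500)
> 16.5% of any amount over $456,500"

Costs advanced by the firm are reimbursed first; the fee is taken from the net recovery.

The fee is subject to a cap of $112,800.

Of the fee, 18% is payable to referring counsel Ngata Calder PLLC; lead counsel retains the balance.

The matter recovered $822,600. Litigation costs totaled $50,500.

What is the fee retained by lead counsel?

Fee base (net of costs): $822,600 − $50,500 = $772,100
First $133,000 at 39% = $51,870.00
Next $62,000 at 31.5% = $19,530.00
Next $42,000 at 24.5% = $10,290.00
Next $219,500 at 21.5% = $47,192.50
Remaining $315,600 at 16.5% = $52,074.00
Fee: $51,870.00 + $19,530.00 + $10,290.00 + $47,192.50 + $52,074.00 = $180,956.50
$180,956.50 exceeds the $112,800 cap, so the fee is capped at $112,800.00.
Referral share: 18% of $112,800.00 = $20,304.00; lead counsel retains $112,800.00 − $20,304.00 = $92,496.00.

$92,496.00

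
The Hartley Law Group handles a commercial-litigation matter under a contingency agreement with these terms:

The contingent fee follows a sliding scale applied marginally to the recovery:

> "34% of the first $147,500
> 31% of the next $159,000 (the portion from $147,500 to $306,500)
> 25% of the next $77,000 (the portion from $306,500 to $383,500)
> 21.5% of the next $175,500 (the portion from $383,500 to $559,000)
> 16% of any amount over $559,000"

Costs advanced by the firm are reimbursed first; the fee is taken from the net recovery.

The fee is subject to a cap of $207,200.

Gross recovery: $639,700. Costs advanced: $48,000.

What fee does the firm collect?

$161,654.50

Fee base (net of costs): $639,700 − $48,000 = $591,700
First $147,500 at 34% = $50,150.00
Next $159,000 at 31% = $49,290.00
Next $77,000 at 25% = $19,250.00
Next $175,500 at 21.5% = $37,732.50
Remaining $32,700 at 16% = $5,232.00
Fee: $50,150.00 + $49,290.00 + $19,250.00 + $37,732.50 + $5,232.00 = $161,654.50
$161,654.50 is under the $207,200 cap.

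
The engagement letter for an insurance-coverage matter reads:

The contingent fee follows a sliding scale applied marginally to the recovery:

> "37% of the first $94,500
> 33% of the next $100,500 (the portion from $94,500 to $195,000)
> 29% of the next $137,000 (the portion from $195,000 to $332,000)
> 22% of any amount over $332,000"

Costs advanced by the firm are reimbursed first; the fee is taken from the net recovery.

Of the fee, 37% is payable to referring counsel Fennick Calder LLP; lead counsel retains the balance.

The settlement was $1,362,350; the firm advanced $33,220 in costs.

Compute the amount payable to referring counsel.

$121,074.58

Fee base (net of costs): $1,362,350 − $33,220 = $1,329,130
First $94,500 at 37% = $34,965.00
Next $100,500 at 33% = $33,165.00
Next $137,000 at 29% = $39,730.00
Remaining $997,130 at 22% = $219,368.60
Fee: $34,965.00 + $33,165.00 + $39,730.00 + $219,368.60 = $327,228.60
Referral share: 37% of $327,228.60 = $121,074.58; lead counsel retains $327,228.60 − $121,074.58 = $206,154.02.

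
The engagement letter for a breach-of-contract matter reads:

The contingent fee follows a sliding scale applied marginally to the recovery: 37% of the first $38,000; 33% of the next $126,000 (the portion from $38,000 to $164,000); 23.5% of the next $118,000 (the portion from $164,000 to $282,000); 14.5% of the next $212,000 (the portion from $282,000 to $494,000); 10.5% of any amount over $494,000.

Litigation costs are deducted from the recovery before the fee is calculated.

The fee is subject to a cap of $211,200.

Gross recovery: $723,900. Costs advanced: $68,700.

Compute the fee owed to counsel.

Fee base (net of costs): $723,900 − $68,700 = $655,200
First $38,000 at 37% = $14,060.00
Next $126,000 at 33% = $41,580.00
Next $118,000 at 23.5% = $27,730.00
Next $212,000 at 14.5% = $30,740.00
Remaining $161,200 at 10.5% = $16,926.00
Fee: $14,060.00 + $41,580.00 + $27,730.00 + $30,740.00 + $16,926.00 = $131,036.00
$131,036.00 is under the $211,200 cap.

$131,036.00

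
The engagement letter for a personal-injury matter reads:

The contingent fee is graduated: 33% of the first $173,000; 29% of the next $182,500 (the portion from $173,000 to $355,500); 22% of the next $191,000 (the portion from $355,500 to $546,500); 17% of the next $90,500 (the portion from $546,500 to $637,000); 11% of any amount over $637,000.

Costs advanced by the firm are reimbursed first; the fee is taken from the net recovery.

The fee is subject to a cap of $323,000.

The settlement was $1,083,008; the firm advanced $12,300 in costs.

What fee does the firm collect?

Fee base (net of costs): $1,083,008 − $12,300 = $1,070,708
First $173,000 at 33% = $57,090.00
Next $182,500 at 29% = $52,925.00
Next $191,000 at 22% = $42,020.00
Next $90,500 at 17% = $15,385.00
Remaining $433,708 at 11% = $47,707.88
Fee: $57,090.00 + $52,925.00 + $42,020.00 + $15,385.00 + $47,707.88 = $215,127.88
$215,127.88 is under the $323,000 cap.

$215,127.88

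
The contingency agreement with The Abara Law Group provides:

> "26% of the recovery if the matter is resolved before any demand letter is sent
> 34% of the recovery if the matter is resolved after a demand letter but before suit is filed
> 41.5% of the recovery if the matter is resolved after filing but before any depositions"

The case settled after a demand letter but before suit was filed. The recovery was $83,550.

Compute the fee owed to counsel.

The matter settled after a demand letter but before suit was filed, so the 34% rate applies.
$83,550 × 34% = $28,407.00

$28,407.00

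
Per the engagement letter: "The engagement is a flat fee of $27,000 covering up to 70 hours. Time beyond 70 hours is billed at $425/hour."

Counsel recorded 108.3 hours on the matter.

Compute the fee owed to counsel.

$43,277.50

Flat fee: $27,000.00
Excess hours: 108.3 − 70 = 38.3
Overrun: 38.3 × $425 = $16,277.50
Total: $27,000.00 + $16,277.50 = $43,277.50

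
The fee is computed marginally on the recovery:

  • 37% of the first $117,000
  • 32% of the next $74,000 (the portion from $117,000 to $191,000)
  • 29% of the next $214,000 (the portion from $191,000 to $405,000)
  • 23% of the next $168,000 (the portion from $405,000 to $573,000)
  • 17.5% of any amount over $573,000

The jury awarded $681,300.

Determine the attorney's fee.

$186,622.50

First $117,000 at 37% = $43,290.00
Next $74,000 at 32% = $23,680.00
Next $214,000 at 29% = $62,060.00
Next $168,000 at 23% = $38,640.00
Remaining $108,300 at 17.5% = $18,952.50
Fee: $43,290.00 + $23,680.00 + $62,060.00 + $38,640.00 + $18,952.50 = $186,622.50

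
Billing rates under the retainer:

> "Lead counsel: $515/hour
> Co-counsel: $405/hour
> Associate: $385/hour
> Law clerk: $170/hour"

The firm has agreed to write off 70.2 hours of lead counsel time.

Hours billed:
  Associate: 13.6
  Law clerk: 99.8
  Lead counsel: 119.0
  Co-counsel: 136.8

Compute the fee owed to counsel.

Lead counsel: 119.0 × $515 = $61,285.00
Co-counsel: 136.8 × $405 = $55,404.00
Associate: 13.6 × $385 = $5,236.00
Law clerk: 99.8 × $170 = $16,966.00
Subtotal: $138,891.00
Write-off: 70.2 × $515 = $36,153.00
Total: $138,891.00 − $36,153.00 = $102,738.00

$102,738.00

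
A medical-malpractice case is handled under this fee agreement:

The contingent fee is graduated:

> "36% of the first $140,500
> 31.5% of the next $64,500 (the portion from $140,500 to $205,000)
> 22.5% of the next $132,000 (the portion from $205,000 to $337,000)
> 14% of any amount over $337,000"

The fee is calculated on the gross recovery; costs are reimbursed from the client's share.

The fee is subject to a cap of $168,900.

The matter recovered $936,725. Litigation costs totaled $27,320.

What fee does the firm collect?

Fee base is the gross recovery, $936,725; costs are reimbursed separately.
First $140,500 at 36% = $50,580.00
Next $64,500 at 31.5% = $20,317.50
Next $132,000 at 22.5% = $29,700.00
Remaining $599,725 at 14% = $83,961.50
Fee: $50,580.00 + $20,317.50 + $29,700.00 + $83,961.50 = $184,559.00
$184,559.00 exceeds the $168,900 cap, so the fee is capped at $168,900.00.

$168,900.00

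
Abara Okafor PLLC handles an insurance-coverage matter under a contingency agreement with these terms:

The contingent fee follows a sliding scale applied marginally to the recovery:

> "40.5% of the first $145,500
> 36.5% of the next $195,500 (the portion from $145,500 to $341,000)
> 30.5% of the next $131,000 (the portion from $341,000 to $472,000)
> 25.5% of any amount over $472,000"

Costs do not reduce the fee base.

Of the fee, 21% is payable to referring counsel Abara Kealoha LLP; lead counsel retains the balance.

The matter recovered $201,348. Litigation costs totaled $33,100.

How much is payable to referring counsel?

Fee base is the gross recovery, $201,348; costs are reimbursed separately.
First $145,500 at 40.5% = $58,927.50
Remaining $55,848 at 36.5% = $20,384.52
Fee: $58,927.50 + $20,384.52 = $79,312.02
Referral share: 21% of $79,312.02 = $16,655.52; lead counsel retains $79,312.02 − $16,655.52 = $62,656.50.

$16,655.52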